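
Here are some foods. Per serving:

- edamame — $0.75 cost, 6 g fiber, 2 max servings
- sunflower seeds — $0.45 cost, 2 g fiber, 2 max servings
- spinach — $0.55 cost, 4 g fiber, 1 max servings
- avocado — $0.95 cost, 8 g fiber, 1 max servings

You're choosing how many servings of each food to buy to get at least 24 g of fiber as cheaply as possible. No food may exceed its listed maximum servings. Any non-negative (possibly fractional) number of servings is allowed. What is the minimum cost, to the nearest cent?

$3.00

Cost per g of fiber: avocado $0.1187, edamame $0.1250, spinach $0.1375, sunflower seeds $0.2250.
Take 1 serving of avocado: +8.0 g fiber for $0.95 (total $0.95, still need 16.0 g).
Take 2 servings of edamame: +12.0 g fiber for $1.50 (total $2.45, still need 4.0 g).
Take 1 serving of spinach: +4.0 g fiber for $0.55 (total $3.00, still need 0.0 g).
Greedy by cheapest-per-g is optimal for a single linear constraint, so the minimum cost is $3.00.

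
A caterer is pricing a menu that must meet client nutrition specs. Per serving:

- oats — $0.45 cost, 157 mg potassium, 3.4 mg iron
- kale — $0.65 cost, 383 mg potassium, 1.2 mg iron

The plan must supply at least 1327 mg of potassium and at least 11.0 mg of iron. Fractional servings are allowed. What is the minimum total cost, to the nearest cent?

Minimising a linear cost over {potassium ≥ 1327, iron ≥ 11.0, servings ≥ 0} — the optimum is at a vertex, using one or two foods.
oats only: max(1327/157, 11.0/3.4) = 8.452 servings → $3.80.
kale only: max(1327/383, 11.0/1.2) = 9.167 servings → $5.96.
oats + kale with both tight: 2.353 servings and 2.5 servings → $2.68.
So the least-cost plan costs $2.68.

$2.68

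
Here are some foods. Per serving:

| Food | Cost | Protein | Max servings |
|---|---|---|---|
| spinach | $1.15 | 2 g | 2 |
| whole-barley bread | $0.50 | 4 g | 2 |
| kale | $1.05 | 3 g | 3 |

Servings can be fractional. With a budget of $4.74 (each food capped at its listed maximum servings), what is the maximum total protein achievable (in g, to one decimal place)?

18.0 g

Protein per dollar: whole-barley bread 8, kale 2.857, spinach 1.739.
Take 2 servings of whole-barley bread: spends $1.00, +8.0 g protein (running total 8.0 g).
Take 3 servings of kale: spends $3.15, +9.0 g protein (running total 17.0 g).
Take 0.513 servings of spinach: spends $0.59, +1.0 g protein (running total 18.0 g).
Filling greedily by protein-per-dollar is optimal for one linear limit, giving 18.0 g.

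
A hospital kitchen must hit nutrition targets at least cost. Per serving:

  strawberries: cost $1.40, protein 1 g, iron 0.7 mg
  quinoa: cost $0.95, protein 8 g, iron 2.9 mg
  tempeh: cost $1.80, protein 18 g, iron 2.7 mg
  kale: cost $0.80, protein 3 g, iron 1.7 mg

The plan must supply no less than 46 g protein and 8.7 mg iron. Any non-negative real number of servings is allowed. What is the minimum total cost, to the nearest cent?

$4.76

Compare the cost at each extreme point of the feasible region.
strawberries only: max(46/1, 8.7/0.7) = 46 servings → $64.40.
quinoa only: max(46/8, 8.7/2.9) = 5.75 servings → $5.46.
tempeh only: max(46/18, 8.7/2.7) = 3.222 servings → $5.80.
kale only: max(46/3, 8.7/1.7) = 15.33 servings → $12.27.
strawberries + quinoa: the both-tight solution has a negative serving — not a feasible corner.
strawberries + tempeh with both tight: 3.273 servings and 2.374 servings → $8.85.
strawberries + kale: the both-tight solution has a negative serving — not a feasible corner.
quinoa + tempeh with both tight: 1.059 servings and 2.085 servings → $4.76.
quinoa + kale with both targets exact would need a negative amount; discard.
tempeh + kale with both tight: 2.316 servings and 1.44 servings → $5.32.
The minimum over all feasible corners is $4.76.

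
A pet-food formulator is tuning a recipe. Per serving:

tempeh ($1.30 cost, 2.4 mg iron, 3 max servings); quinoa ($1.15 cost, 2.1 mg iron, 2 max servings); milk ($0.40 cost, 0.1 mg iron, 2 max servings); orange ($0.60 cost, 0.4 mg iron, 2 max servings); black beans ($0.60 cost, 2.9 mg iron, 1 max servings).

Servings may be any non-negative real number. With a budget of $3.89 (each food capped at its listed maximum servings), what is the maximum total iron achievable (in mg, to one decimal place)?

9.0 mg

Iron per dollar: black beans 4.833, tempeh 1.846, quinoa 1.826, orange 0.6667, milk 0.25.
Take 1 serving of black beans: spends $0.60, +2.9 mg iron (running total 2.9 mg).
Take 2.531 servings of tempeh: spends $3.29, +6.1 mg iron (running total 9.0 mg).
Filling greedily by iron-per-dollar is optimal for one linear limit, giving 9.0 mg.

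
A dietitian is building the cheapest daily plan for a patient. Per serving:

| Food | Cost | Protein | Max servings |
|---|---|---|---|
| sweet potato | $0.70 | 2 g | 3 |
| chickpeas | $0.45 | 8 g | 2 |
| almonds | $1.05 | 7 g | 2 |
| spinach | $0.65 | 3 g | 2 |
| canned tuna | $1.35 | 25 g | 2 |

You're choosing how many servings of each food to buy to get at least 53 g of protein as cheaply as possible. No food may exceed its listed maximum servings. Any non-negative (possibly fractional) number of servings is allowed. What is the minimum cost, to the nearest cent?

$2.87

Cost per g of protein: canned tuna $0.0540, chickpeas $0.0563, almonds $0.1500, spinach $0.2167, sweet potato $0.3500.
Take 2 servings of canned tuna: +50.0 g protein for $2.70 (total $2.70, still need 3.0 g).
Take 0.375 servings of chickpeas: +3.0 g protein for $0.17 (total $2.87, still need 0.0 g).
Greedy by cheapest-per-g is optimal for a single linear constraint, so the minimum cost is $2.87.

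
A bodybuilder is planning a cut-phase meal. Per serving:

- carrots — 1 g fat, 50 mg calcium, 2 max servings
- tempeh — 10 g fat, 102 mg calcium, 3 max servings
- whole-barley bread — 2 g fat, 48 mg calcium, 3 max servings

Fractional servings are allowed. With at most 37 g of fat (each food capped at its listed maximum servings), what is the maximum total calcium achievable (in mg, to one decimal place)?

539.8 mg

Calcium per g fat: carrots 50, whole-barley bread 24, tempeh 10.2.
Take 2 servings of carrots: uses 2 g fat, +100.0 mg calcium (running total 100.0 mg).
Take 3 servings of whole-barley bread: uses 6 g fat, +144.0 mg calcium (running total 244.0 mg).
Take 2.9 servings of tempeh: uses 29 g fat, +295.8 mg calcium (running total 539.8 mg).
Filling greedily by calcium-per-g fat is optimal for one linear limit, giving 539.8 mg.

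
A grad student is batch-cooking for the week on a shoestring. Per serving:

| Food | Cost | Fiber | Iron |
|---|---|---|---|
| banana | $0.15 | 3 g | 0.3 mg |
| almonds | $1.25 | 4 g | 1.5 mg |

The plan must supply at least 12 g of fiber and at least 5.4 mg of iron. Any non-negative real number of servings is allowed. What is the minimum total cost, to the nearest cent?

banana only: max(12/3, 5.4/0.3) = 18 servings → $2.70.
almonds only: max(12/4, 5.4/1.5) = 3.6 servings → $4.50.
banana + almonds: the both-tight solution has a negative serving — not a feasible corner.
So the least-cost plan costs $2.70.

$2.70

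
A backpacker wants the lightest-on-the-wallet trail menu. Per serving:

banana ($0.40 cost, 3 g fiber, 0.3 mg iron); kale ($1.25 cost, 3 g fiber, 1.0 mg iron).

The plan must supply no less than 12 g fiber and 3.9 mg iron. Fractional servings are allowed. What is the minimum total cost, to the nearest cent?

$4.88

banana only: max(12/3, 3.9/0.3) = 13 servings → $5.20.
kale only: max(12/3, 3.9/1.0) = 4 servings → $5.00.
banana + kale with both tight: 0.1429 servings and 3.857 servings → $4.88.
Cheapest feasible corner: $4.88.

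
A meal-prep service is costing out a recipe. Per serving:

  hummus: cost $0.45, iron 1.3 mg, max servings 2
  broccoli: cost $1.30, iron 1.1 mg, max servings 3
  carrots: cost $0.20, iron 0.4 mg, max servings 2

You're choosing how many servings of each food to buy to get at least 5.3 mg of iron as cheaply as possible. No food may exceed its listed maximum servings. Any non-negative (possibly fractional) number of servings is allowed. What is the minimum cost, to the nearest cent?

$3.55

Cost per mg of iron: hummus $0.3462, carrots $0.5000, broccoli $1.1818.
Take 2 servings of hummus: +2.6 mg iron for $0.90 (total $0.90, still need 2.7 mg).
Take 2 servings of carrots: +0.8 mg iron for $0.40 (total $1.30, still need 1.9 mg).
Take 1.727 servings of broccoli: +1.9 mg iron for $2.25 (total $3.55, still need 0.0 mg).
Greedy by cheapest-per-mg is optimal for a single linear constraint, so the minimum cost is $3.55.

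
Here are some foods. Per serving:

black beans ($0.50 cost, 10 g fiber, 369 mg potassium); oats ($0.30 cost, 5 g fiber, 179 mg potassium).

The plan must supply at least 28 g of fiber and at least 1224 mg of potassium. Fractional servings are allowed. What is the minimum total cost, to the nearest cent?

An LP optimum is at a vertex; with two nutrient constraints at most two foods are used. Check each candidate.
black beans only: max(28/10, 1224/369) = 3.317 servings → $1.66.
oats only: max(28/5, 1224/179) = 6.838 servings → $2.05.
black beans + oats: the both-tight solution has a negative serving — not a feasible corner.
Cheapest feasible corner: $1.66.

$1.66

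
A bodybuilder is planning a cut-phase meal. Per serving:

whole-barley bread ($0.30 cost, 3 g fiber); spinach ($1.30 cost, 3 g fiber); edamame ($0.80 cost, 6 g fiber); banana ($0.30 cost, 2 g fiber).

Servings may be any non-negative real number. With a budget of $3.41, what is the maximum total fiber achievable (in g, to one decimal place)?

34.1 g

Fiber per dollar: whole-barley bread 10, edamame 7.5, banana 6.667, spinach 2.308.
With no serving limits, spend the whole cost allowance on whole-barley bread: $3.41 / $0.30 × 3 g = 34.1 g.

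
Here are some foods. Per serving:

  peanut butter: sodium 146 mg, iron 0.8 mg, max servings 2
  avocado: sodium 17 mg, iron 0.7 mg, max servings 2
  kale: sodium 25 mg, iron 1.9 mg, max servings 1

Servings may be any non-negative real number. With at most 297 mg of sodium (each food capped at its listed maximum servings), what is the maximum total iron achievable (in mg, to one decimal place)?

Iron per mg sodium: kale 0.076, avocado 0.04118, peanut butter 0.005479.
Take 1 serving of kale: uses 25 mg sodium, +1.9 mg iron (running total 1.9 mg).
Take 2 servings of avocado: uses 34 mg sodium, +1.4 mg iron (running total 3.3 mg).
Take 1.63 servings of peanut butter: uses 238 mg sodium, +1.3 mg iron (running total 4.6 mg).
Greedy by best ratio exhausts the sodium allowance optimally: 4.6 mg.

4.6 mg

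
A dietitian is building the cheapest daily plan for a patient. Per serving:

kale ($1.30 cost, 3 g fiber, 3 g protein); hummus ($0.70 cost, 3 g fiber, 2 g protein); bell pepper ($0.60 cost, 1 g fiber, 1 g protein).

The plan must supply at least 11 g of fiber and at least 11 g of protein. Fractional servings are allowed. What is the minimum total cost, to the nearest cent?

$3.85

kale only: max(11/3, 11/3) = 3.667 servings → $4.77.
hummus only: max(11/3, 11/2) = 5.5 servings → $3.85.
bell pepper only: max(11/1, 11/1) = 11 servings → $6.60.
kale + hummus with both tight: 3.667 servings and 0 servings → $4.77.
kale + bell pepper (both tight): parallel constraints — no distinct corner.
hummus + bell pepper with both tight: 0 servings and 11 servings → $6.60.
So the least-cost plan costs $3.85.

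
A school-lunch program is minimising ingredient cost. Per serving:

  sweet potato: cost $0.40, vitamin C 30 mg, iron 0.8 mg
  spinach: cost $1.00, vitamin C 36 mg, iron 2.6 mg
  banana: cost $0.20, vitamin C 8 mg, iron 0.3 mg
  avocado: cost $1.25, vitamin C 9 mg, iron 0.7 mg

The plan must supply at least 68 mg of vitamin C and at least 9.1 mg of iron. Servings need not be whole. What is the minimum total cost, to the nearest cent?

$3.50

sweet potato only: max(68/30, 9.1/0.8) = 11.38 servings → $4.55.
spinach only: max(68/36, 9.1/2.6) = 3.5 servings → $3.50.
banana only: max(68/8, 9.1/0.3) = 30.33 servings → $6.07.
avocado only: max(68/9, 9.1/0.7) = 13 servings → $16.25.
sweet potato + spinach with both targets exact would need a negative amount; discard.
sweet potato + banana with both targets exact would need a negative amount; discard.
sweet potato + avocado: the both-tight solution has a negative serving — not a feasible corner.
spinach + banana: intersection lies outside the first quadrant.
spinach + avocado: intersection lies outside the first quadrant.
banana + avocado with both targets exact would need a negative amount; discard.
So the least-cost plan costs $3.50.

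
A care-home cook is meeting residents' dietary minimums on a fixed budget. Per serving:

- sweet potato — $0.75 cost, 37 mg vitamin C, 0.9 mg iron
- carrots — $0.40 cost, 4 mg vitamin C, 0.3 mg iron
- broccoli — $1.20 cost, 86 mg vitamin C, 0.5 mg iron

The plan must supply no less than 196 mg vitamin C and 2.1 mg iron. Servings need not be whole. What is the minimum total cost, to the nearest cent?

$3.06

Compare the cost at each extreme point of the feasible region.
sweet potato only: max(196/37, 2.1/0.9) = 5.297 servings → $3.97.
carrots only: max(196/4, 2.1/0.3) = 49 servings → $19.60.
broccoli only: max(196/86, 2.1/0.5) = 4.2 servings → $5.04.
sweet potato + carrots: the both-tight solution has a negative serving — not a feasible corner.
sweet potato + broccoli with both tight: 1.402 servings and 1.676 servings → $3.06.
carrots + broccoli with both tight: 3.471 servings and 2.118 servings → $3.93.
Cheapest feasible corner: $3.06.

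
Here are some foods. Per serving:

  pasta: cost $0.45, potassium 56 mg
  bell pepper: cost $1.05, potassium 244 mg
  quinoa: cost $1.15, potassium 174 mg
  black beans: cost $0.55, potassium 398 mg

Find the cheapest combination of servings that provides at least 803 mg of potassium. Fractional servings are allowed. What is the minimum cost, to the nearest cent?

$1.11

Cost per mg of potassium: black beans $0.0014, bell pepper $0.0043, quinoa $0.0066, pasta $0.0080.
With no serving limits, use only black beans: 803 mg / 398 mg = 2.018 servings × $0.55 = $1.11.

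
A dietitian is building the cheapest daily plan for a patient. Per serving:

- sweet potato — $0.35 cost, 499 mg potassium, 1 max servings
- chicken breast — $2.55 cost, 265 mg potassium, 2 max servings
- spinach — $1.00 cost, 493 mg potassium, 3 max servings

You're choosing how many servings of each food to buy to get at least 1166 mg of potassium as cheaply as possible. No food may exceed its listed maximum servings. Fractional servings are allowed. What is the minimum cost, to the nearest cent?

Cost per mg of potassium: sweet potato $0.0007, spinach $0.0020, chicken breast $0.0096.
Take 1 serving of sweet potato: +499.0 mg potassium for $0.35 (total $0.35, still need 667.0 mg).
Take 1.353 servings of spinach: +667.0 mg potassium for $1.35 (total $1.70, still need 0.0 mg).
Filling from the cheapest source first is optimal under one linear minimum: $1.70.

$1.70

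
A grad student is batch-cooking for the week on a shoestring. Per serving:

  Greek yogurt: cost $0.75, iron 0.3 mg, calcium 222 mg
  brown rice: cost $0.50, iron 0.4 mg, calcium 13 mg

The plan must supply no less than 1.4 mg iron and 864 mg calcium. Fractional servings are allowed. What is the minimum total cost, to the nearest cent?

An LP optimum is at a vertex; with two nutrient constraints at most two foods are used. Check each candidate.
Greek yogurt only: max(1.4/0.3, 864/222) = 4.667 servings → $3.50.
brown rice only: max(1.4/0.4, 864/13) = 66.46 servings → $33.23.
Greek yogurt + brown rice with both tight: 3.856 servings and 0.6078 servings → $3.20.
The minimum over all feasible corners is $3.20.

$3.20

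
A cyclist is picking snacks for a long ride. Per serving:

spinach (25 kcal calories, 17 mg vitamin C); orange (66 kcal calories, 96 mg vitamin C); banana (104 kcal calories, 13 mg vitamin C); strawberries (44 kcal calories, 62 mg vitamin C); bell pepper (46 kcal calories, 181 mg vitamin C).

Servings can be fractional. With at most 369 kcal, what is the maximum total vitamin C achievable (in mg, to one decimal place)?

Vitamin C per kcal: bell pepper 3.935, orange 1.455, strawberries 1.409, spinach 0.68, banana 0.125.
With no serving limits, spend the whole calories allowance on bell pepper: 369 kcal / 46 kcal × 181 mg = 1451.9 mg.

1451.9 mg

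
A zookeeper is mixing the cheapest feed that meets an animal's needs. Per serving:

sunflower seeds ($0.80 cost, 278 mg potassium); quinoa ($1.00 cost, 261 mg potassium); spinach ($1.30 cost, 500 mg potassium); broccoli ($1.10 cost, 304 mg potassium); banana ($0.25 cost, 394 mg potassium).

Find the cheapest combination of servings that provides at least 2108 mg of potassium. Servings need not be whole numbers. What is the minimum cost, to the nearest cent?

Cost per mg of potassium: banana $0.0006, spinach $0.0026, sunflower seeds $0.0029, broccoli $0.0036, quinoa $0.0038.
With no serving limits, use only banana: 2108 mg / 394 mg = 5.35 servings × $0.25 = $1.34.

$1.34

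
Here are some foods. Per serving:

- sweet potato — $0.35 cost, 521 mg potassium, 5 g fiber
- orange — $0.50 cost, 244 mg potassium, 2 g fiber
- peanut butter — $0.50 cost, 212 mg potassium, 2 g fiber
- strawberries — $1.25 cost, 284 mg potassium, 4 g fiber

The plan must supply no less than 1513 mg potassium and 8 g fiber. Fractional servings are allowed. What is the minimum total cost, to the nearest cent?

The cheapest plan sits at a corner of the feasible region — with two constraints it uses at most two foods.
sweet potato only: max(1513/521, 8/5) = 2.904 servings → $1.02.
orange only: max(1513/244, 8/2) = 6.201 servings → $3.10.
peanut butter only: max(1513/212, 8/2) = 7.137 servings → $3.57.
strawberries only: max(1513/284, 8/4) = 5.327 servings → $6.66.
sweet potato + orange: intersection lies outside the first quadrant.
sweet potato + peanut butter: the both-tight solution has a negative serving — not a feasible corner.
sweet potato + strawberries: the both-tight solution has a negative serving — not a feasible corner.
orange + peanut butter: the both-tight solution has a negative serving — not a feasible corner.
orange + strawberries: the both-tight solution has a negative serving — not a feasible corner.
peanut butter + strawberries with both targets exact would need a negative amount; discard.
So the least-cost plan costs $1.02.

$1.02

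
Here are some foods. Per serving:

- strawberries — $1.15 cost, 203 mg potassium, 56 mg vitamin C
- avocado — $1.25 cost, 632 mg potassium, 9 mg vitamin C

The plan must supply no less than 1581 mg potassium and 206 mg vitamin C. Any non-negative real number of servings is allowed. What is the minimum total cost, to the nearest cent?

This is a tiny linear program; its minimum lies at a vertex of the feasible set. List the vertices and price them.
strawberries only: max(1581/203, 206/56) = 7.788 servings → $8.96.
avocado only: max(1581/632, 206/9) = 22.89 servings → $28.61.
strawberries + avocado with both tight: 3.455 servings and 1.392 servings → $5.71.
The minimum over all feasible corners is $5.71.

$5.71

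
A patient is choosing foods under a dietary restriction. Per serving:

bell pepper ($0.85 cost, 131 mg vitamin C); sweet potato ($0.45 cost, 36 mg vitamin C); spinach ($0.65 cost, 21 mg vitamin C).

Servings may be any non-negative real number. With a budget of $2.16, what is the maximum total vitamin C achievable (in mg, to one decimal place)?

Vitamin C per dollar: bell pepper 154.1, sweet potato 80, spinach 32.31.
With no serving limits, spend the whole cost allowance on bell pepper: $2.16 / $0.85 × 131 mg = 332.9 mg.

332.9 mg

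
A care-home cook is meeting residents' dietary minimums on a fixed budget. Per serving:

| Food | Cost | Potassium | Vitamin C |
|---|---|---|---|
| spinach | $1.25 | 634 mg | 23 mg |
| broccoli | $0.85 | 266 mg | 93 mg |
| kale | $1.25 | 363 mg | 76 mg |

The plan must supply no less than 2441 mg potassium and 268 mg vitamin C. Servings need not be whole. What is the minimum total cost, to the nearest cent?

$5.51

Compare the cost at each extreme point of the feasible region.
spinach only: max(2441/634, 268/23) = 11.65 servings → $14.57.
broccoli only: max(2441/266, 268/93) = 9.177 servings → $7.80.
kale only: max(2441/363, 268/76) = 6.725 servings → $8.41.
spinach + broccoli with both tight: 2.947 servings and 2.153 servings → $5.51.
spinach + kale with both tight: 2.215 servings and 2.856 servings → $6.34.
broccoli + kale with both targets exact would need a negative amount; discard.
Cheapest feasible corner: $5.51.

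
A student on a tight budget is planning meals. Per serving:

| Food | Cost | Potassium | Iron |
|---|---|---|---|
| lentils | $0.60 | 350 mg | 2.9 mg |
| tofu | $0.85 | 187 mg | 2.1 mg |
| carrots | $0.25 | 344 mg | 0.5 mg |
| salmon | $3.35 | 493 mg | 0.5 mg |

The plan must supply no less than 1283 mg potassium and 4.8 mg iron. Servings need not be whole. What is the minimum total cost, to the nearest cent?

Two binding constraints pin down two serving amounts, so the optimal mix uses at most two foods. The candidates are each food alone (scaled to the tighter of potassium/iron) and each pair with both constraints tight.
lentils only: max(1283/350, 4.8/2.9) = 3.666 servings → $2.20.
tofu only: max(1283/187, 4.8/2.1) = 6.861 servings → $5.83.
carrots only: max(1283/344, 4.8/0.5) = 9.6 servings → $2.40.
salmon only: max(1283/493, 4.8/0.5) = 9.6 servings → $32.16.
lentils + tofu: intersection lies outside the first quadrant.
lentils + carrots with both tight: 1.227 servings and 2.481 servings → $1.36.
lentils + salmon with both tight: 1.375 servings and 1.626 servings → $6.27.
tofu + carrots with both tight: 1.606 servings and 2.857 servings → $2.08.
tofu + salmon with both tight: 1.831 servings and 1.908 servings → $7.95.
carrots + salmon: the both-tight solution has a negative serving — not a feasible corner.
So the least-cost plan costs $1.36.

$1.36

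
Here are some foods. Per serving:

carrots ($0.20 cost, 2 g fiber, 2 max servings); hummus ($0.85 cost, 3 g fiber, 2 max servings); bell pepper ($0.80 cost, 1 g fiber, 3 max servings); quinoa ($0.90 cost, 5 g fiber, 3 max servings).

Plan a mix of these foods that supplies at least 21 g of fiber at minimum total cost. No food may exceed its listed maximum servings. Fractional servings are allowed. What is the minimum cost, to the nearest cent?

$3.67

Cost per g of fiber: carrots $0.1000, quinoa $0.1800, hummus $0.2833, bell pepper $0.8000.
Take 2 servings of carrots: +4.0 g fiber for $0.40 (total $0.40, still need 17.0 g).
Take 3 servings of quinoa: +15.0 g fiber for $2.70 (total $3.10, still need 2.0 g).
Take 0.6667 servings of hummus: +2.0 g fiber for $0.57 (total $3.67, still need 0.0 g).
Filling from the cheapest source first is optimal under one linear minimum: $3.67.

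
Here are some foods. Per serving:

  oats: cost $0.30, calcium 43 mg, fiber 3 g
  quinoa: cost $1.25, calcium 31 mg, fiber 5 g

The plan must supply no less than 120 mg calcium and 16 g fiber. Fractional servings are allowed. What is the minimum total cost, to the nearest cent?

$1.60

For a min-cost LP with two ≥-constraints, a basic feasible solution has at most two positive variables.
oats only: max(120/43, 16/3) = 5.333 servings → $1.60.
quinoa only: max(120/31, 16/5) = 3.871 servings → $4.84.
oats + quinoa with both tight: 0.8525 servings and 2.689 servings → $3.62.
So the least-cost plan costs $1.60.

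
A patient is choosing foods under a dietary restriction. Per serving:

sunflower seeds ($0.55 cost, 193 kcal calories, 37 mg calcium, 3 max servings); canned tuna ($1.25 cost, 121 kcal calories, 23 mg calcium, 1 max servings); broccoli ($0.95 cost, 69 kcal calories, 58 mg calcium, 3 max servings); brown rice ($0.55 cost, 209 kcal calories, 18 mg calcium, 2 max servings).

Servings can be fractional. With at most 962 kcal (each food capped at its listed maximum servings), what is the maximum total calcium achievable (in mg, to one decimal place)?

Calcium per kcal: broccoli 0.8406, sunflower seeds 0.1917, canned tuna 0.1901, brown rice 0.08612.
Take 3 servings of broccoli: uses 207 kcal, +174.0 mg calcium (running total 174.0 mg).
Take 3 servings of sunflower seeds: uses 579 kcal, +111.0 mg calcium (running total 285.0 mg).
Take 1 serving of canned tuna: uses 121 kcal, +23.0 mg calcium (running total 308.0 mg).
Take 0.2632 servings of brown rice: uses 55 kcal, +4.7 mg calcium (running total 312.7 mg).
Filling greedily by calcium-per-kcal is optimal for one linear limit, giving 312.7 mg.

312.7 mg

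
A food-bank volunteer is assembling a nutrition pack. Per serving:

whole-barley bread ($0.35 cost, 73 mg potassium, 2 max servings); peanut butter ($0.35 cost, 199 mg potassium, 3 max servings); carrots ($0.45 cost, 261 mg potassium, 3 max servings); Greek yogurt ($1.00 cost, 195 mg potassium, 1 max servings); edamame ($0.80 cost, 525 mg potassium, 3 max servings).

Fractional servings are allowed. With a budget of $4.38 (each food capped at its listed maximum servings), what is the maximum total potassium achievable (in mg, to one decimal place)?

2716.2 mg

Potassium per dollar: edamame 656.2, carrots 580, peanut butter 568.6, whole-barley bread 208.6, Greek yogurt 195.
Take 3 servings of edamame: spends $2.40, +1575.0 mg potassium (running total 1575.0 mg).
Take 3 servings of carrots: spends $1.35, +783.0 mg potassium (running total 2358.0 mg).
Take 1.8 servings of peanut butter: spends $0.63, +358.2 mg potassium (running total 2716.2 mg).
Filling greedily by potassium-per-dollar is optimal for one linear limit, giving 2716.2 mg.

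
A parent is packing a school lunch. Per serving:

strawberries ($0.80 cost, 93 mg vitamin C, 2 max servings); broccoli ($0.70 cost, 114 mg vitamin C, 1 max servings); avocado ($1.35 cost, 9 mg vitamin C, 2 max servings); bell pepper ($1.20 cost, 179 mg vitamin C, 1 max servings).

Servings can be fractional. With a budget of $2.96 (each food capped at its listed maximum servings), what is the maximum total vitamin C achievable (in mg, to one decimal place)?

Vitamin C per dollar: broccoli 162.9, bell pepper 149.2, strawberries 116.2, avocado 6.667.
Take 1 serving of broccoli: spends $0.70, +114.0 mg vitamin C (running total 114.0 mg).
Take 1 serving of bell pepper: spends $1.20, +179.0 mg vitamin C (running total 293.0 mg).
Take 1.325 servings of strawberries: spends $1.06, +123.2 mg vitamin C (running total 416.2 mg).
Greedy by best ratio exhausts the cost allowance optimally: 416.2 mg.

416.2 mg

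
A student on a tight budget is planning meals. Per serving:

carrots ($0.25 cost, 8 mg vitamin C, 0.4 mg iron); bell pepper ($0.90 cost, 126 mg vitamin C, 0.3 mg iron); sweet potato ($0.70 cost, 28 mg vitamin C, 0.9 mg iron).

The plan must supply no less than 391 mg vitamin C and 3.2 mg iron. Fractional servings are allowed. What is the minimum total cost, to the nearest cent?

$3.94

carrots only: max(391/8, 3.2/0.4) = 48.88 servings → $12.22.
bell pepper only: max(391/126, 3.2/0.3) = 10.67 servings → $9.60.
sweet potato only: max(391/28, 3.2/0.9) = 13.96 servings → $9.78.
carrots + bell pepper with both tight: 5.956 servings and 2.725 servings → $3.94.
carrots + sweet potato: intersection lies outside the first quadrant.
bell pepper + sweet potato with both tight: 2.498 servings and 2.723 servings → $4.15.
Cheapest feasible corner: $3.94.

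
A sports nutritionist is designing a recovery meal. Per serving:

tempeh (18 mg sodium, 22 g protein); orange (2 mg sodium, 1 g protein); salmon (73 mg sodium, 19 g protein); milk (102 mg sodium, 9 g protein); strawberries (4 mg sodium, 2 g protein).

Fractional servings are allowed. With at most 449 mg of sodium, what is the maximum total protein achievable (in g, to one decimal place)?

548.8 g

Protein per mg sodium: tempeh 1.222, orange 0.5, strawberries 0.5, salmon 0.2603, milk 0.08824.
With no serving limits, spend the whole sodium allowance on tempeh: 449 mg / 18 mg × 22 g = 548.8 g.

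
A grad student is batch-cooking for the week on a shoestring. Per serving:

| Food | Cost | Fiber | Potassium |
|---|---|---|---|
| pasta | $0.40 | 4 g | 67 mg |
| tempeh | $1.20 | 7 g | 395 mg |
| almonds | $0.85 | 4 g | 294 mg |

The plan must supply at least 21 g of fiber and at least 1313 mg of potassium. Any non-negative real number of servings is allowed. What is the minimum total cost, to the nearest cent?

An LP optimum is at a vertex; with two nutrient constraints at most two foods are used. Check each candidate.
pasta only: max(21/4, 1313/67) = 19.6 servings → $7.84.
tempeh only: max(21/7, 1313/395) = 3.324 servings → $3.99.
almonds only: max(21/4, 1313/294) = 5.25 servings → $4.46.
pasta + tempeh: the both-tight solution has a negative serving — not a feasible corner.
pasta + almonds with both tight: 1.015 servings and 4.235 servings → $4.01.
tempeh + almonds with both tight: 1.929 servings and 1.874 servings → $3.91.
The minimum over all feasible corners is $3.91.

$3.91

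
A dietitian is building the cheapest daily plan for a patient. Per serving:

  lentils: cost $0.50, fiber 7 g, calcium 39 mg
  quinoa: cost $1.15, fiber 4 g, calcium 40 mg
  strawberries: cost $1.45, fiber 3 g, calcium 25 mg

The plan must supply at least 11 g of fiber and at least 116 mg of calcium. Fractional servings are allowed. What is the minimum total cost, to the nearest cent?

Minimising a linear cost over {fiber ≥ 11, calcium ≥ 116, servings ≥ 0} — the optimum is at a vertex, using one or two foods.
lentils only: max(11/7, 116/39) = 2.974 servings → $1.49.
quinoa only: max(11/4, 116/40) = 2.9 servings → $3.33.
strawberries only: max(11/3, 116/25) = 4.64 servings → $6.73.
lentils + quinoa: intersection lies outside the first quadrant.
lentils + strawberries with both targets exact would need a negative amount; discard.
quinoa + strawberries: intersection lies outside the first quadrant.
So the least-cost plan costs $1.49.

$1.49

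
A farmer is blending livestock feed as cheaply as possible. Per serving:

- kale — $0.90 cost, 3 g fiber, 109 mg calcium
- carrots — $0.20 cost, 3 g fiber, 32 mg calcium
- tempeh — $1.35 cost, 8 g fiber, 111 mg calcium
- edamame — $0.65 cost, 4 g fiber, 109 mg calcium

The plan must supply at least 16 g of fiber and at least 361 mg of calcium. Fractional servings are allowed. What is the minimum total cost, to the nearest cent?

$2.17

An LP optimum is at a vertex; with two nutrient constraints at most two foods are used. Check each candidate.
kale only: max(16/3, 361/109) = 5.333 servings → $4.80.
carrots only: max(16/3, 361/32) = 11.28 servings → $2.26.
tempeh only: max(16/8, 361/111) = 3.252 servings → $4.39.
edamame only: max(16/4, 361/109) = 4 servings → $2.60.
kale + carrots with both tight: 2.472 servings and 2.861 servings → $2.80.
kale + tempeh with both tight: 2.063 servings and 1.226 servings → $3.51.
kale + edamame: the both-tight solution has a negative serving — not a feasible corner.
carrots + tempeh: the both-tight solution has a negative serving — not a feasible corner.
carrots + edamame with both tight: 1.508 servings and 2.869 servings → $2.17.
tempeh + edamame with both tight: 0.7009 servings and 2.598 servings → $2.64.
The minimum over all feasible corners is $2.17.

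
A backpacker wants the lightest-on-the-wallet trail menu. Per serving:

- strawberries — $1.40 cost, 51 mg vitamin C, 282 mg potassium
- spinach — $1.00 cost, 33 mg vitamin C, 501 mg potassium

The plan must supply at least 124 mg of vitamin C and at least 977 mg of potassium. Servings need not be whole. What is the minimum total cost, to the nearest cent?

Minimising a linear cost over {vitamin C ≥ 124, potassium ≥ 977, servings ≥ 0} — the optimum is at a vertex, using one or two foods.
strawberries only: max(124/51, 977/282) = 3.465 servings → $4.85.
spinach only: max(124/33, 977/501) = 3.758 servings → $3.76.
strawberries + spinach with both tight: 1.84 servings and 0.9147 servings → $3.49.
So the least-cost plan costs $3.49.

$3.49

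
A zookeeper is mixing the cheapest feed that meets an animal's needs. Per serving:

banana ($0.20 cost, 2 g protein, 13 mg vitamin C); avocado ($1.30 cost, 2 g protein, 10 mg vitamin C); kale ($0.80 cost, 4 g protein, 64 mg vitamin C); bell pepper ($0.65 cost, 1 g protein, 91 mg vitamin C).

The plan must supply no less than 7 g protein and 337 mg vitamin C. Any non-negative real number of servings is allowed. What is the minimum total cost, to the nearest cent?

An LP optimum is at a vertex; with two nutrient constraints at most two foods are used. Check each candidate.
banana only: max(7/2, 337/13) = 25.92 servings → $5.18.
avocado only: max(7/2, 337/10) = 33.7 servings → $43.81.
kale only: max(7/4, 337/64) = 5.266 servings → $4.21.
bell pepper only: max(7/1, 337/91) = 7 servings → $4.55.
banana + avocado: the both-tight solution has a negative serving — not a feasible corner.
banana + kale: intersection lies outside the first quadrant.
banana + bell pepper with both tight: 1.775 servings and 3.45 servings → $2.60.
avocado + kale with both targets exact would need a negative amount; discard.
avocado + bell pepper with both tight: 1.744 servings and 3.512 servings → $4.55.
kale + bell pepper with both tight: 1 serving and 3 servings → $2.75.
The minimum over all feasible corners is $2.60.

$2.60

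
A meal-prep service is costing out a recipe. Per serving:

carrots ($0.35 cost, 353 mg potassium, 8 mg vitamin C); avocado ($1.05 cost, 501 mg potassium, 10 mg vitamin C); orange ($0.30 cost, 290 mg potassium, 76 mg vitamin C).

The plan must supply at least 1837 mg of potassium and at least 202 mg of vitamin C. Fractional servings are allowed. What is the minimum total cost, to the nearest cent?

$1.85

An LP optimum is at a vertex; with two nutrient constraints at most two foods are used. Check each candidate.
carrots only: max(1837/353, 202/8) = 25.25 servings → $8.84.
avocado only: max(1837/501, 202/10) = 20.2 servings → $21.21.
orange only: max(1837/290, 202/76) = 6.334 servings → $1.90.
carrots + avocado: the both-tight solution has a negative serving — not a feasible corner.
carrots + orange with both tight: 3.306 servings and 2.31 servings → $1.85.
avocado + orange with both tight: 2.304 servings and 2.355 servings → $3.13.
So the least-cost plan costs $1.85.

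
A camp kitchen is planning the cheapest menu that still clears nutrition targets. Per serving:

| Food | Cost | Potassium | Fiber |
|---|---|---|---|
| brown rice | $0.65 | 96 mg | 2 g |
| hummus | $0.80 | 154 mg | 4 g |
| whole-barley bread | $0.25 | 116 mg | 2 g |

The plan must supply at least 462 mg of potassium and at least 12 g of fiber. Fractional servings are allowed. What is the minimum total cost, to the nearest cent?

$1.50

An LP optimum is at a vertex; with two nutrient constraints at most two foods are used. Check each candidate.
brown rice only: max(462/96, 12/2) = 6 servings → $3.90.
hummus only: max(462/154, 12/4) = 3 servings → $2.40.
whole-barley bread only: max(462/116, 12/2) = 6 servings → $1.50.
brown rice + hummus with both tight: 0 servings and 3 servings → $2.40.
brown rice + whole-barley bread: intersection lies outside the first quadrant.
hummus + whole-barley bread with both tight: 3 servings and 0 servings → $2.40.
The minimum over all feasible corners is $1.50.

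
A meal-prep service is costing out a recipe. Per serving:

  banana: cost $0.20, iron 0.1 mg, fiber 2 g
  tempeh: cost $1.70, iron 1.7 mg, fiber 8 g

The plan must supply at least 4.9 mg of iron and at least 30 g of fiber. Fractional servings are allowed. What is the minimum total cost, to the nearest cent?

$5.35

Check every corner: each single food scaled to meet both minima, and each pair solved so both constraints bind.
banana only: max(4.9/0.1, 30/2) = 49 servings → $9.80.
tempeh only: max(4.9/1.7, 30/8) = 3.75 servings → $6.38.
banana + tempeh with both tight: 4.538 servings and 2.615 servings → $5.35.
Cheapest feasible corner: $5.35.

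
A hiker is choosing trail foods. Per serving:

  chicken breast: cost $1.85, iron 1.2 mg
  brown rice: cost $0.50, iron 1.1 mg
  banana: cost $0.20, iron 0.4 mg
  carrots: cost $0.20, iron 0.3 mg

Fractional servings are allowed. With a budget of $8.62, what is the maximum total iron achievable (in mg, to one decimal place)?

Iron per dollar: brown rice 2.2, banana 2, carrots 1.5, chicken breast 0.6486.
With no serving limits, spend the whole cost allowance on brown rice: $8.62 / $0.50 × 1.1 mg = 19.0 mg.

19.0 mg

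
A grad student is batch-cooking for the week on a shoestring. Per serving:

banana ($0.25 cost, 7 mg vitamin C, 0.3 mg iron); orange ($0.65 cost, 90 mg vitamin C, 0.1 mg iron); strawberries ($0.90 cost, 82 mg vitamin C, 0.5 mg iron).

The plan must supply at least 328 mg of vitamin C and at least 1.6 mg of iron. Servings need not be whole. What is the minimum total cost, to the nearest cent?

banana only: max(328/7, 1.6/0.3) = 46.86 servings → $11.71.
orange only: max(328/90, 1.6/0.1) = 16 servings → $10.40.
strawberries only: max(328/82, 1.6/0.5) = 4 servings → $3.60.
banana + orange with both tight: 4.228 servings and 3.316 servings → $3.21.
banana + strawberries with both targets exact would need a negative amount; discard.
orange + strawberries with both tight: 0.8913 servings and 3.022 servings → $3.30.
The minimum over all feasible corners is $3.21.

$3.21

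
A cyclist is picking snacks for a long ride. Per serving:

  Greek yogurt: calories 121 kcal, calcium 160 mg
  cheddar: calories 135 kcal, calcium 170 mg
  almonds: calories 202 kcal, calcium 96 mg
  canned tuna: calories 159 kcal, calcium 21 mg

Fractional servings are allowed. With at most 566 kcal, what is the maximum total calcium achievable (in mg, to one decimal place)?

748.4 mg

Calcium per kcal: Greek yogurt 1.322, cheddar 1.259, almonds 0.4752, canned tuna 0.1321.
With no serving limits, spend the whole calories allowance on Greek yogurt: 566 kcal / 121 kcal × 160 mg = 748.4 mg.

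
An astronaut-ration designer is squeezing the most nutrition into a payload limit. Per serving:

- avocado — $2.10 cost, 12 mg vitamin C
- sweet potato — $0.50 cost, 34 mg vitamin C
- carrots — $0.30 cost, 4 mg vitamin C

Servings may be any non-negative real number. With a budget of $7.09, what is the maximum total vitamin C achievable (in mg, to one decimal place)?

Vitamin C per dollar: sweet potato 68, carrots 13.33, avocado 5.714.
With no serving limits, spend the whole cost allowance on sweet potato: $7.09 / $0.50 × 34 mg = 482.1 mg.

482.1 mg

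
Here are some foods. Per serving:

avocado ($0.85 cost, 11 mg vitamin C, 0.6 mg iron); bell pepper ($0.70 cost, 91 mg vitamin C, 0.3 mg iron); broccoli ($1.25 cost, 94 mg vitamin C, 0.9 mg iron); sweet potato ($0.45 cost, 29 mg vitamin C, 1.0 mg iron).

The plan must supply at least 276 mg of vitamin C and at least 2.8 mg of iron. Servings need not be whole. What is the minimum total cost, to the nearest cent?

$2.60

At the optimum either one food covers both requirements or two foods hit both targets exactly; no other combination can be cheaper.
avocado only: max(276/11, 2.8/0.6) = 25.09 servings → $21.33.
bell pepper only: max(276/91, 2.8/0.3) = 9.333 servings → $6.53.
broccoli only: max(276/94, 2.8/0.9) = 3.111 servings → $3.89.
sweet potato only: max(276/29, 2.8/1.0) = 9.517 servings → $4.28.
avocado + bell pepper with both tight: 3.353 servings and 2.628 servings → $4.69.
avocado + broccoli with both tight: 0.3183 servings and 2.899 servings → $3.89.
avocado + sweet potato with both targets exact would need a negative amount; discard.
bell pepper + broccoli: intersection lies outside the first quadrant.
bell pepper + sweet potato with both tight: 2.367 servings and 2.09 servings → $2.60.
broccoli + sweet potato with both tight: 2.869 servings and 0.218 servings → $3.68.
Cheapest feasible corner: $2.60.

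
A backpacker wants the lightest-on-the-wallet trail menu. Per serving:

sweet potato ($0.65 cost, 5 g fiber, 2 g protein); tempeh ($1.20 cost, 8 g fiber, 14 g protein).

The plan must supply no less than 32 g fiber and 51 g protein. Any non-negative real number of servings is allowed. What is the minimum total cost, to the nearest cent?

A basic optimal solution has at most two foods positive. Try each food alone and each pair with both targets met exactly.
sweet potato only: max(32/5, 51/2) = 25.5 servings → $16.57.
tempeh only: max(32/8, 51/14) = 4 servings → $4.80.
sweet potato + tempeh with both tight: 0.7407 servings and 3.537 servings → $4.73.
Cheapest feasible corner: $4.73.

$4.73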